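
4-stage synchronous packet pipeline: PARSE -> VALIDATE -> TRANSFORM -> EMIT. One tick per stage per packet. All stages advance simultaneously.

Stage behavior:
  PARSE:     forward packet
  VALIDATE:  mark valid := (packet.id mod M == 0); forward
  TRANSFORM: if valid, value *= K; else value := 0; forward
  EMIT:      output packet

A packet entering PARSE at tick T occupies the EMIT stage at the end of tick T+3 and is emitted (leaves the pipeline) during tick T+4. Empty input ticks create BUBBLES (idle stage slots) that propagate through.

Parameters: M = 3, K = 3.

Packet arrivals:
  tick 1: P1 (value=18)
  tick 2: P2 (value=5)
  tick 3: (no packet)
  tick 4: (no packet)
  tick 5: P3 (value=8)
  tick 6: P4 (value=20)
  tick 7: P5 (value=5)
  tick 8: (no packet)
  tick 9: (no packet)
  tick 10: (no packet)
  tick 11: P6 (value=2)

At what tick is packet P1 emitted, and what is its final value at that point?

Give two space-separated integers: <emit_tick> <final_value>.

Answer: 5 0

Derivation:
Tick 1: [PARSE:P1(v=18,ok=F), VALIDATE:-, TRANSFORM:-, EMIT:-] out:-; in:P1
Tick 2: [PARSE:P2(v=5,ok=F), VALIDATE:P1(v=18,ok=F), TRANSFORM:-, EMIT:-] out:-; in:P2
Tick 3: [PARSE:-, VALIDATE:P2(v=5,ok=F), TRANSFORM:P1(v=0,ok=F), EMIT:-] out:-; in:-
Tick 4: [PARSE:-, VALIDATE:-, TRANSFORM:P2(v=0,ok=F), EMIT:P1(v=0,ok=F)] out:-; in:-
Tick 5: [PARSE:P3(v=8,ok=F), VALIDATE:-, TRANSFORM:-, EMIT:P2(v=0,ok=F)] out:P1(v=0); in:P3
Tick 6: [PARSE:P4(v=20,ok=F), VALIDATE:P3(v=8,ok=T), TRANSFORM:-, EMIT:-] out:P2(v=0); in:P4
Tick 7: [PARSE:P5(v=5,ok=F), VALIDATE:P4(v=20,ok=F), TRANSFORM:P3(v=24,ok=T), EMIT:-] out:-; in:P5
Tick 8: [PARSE:-, VALIDATE:P5(v=5,ok=F), TRANSFORM:P4(v=0,ok=F), EMIT:P3(v=24,ok=T)] out:-; in:-
Tick 9: [PARSE:-, VALIDATE:-, TRANSFORM:P5(v=0,ok=F), EMIT:P4(v=0,ok=F)] out:P3(v=24); in:-
Tick 10: [PARSE:-, VALIDATE:-, TRANSFORM:-, EMIT:P5(v=0,ok=F)] out:P4(v=0); in:-
Tick 11: [PARSE:P6(v=2,ok=F), VALIDATE:-, TRANSFORM:-, EMIT:-] out:P5(v=0); in:P6
Tick 12: [PARSE:-, VALIDATE:P6(v=2,ok=T), TRANSFORM:-, EMIT:-] out:-; in:-
Tick 13: [PARSE:-, VALIDATE:-, TRANSFORM:P6(v=6,ok=T), EMIT:-] out:-; in:-
Tick 14: [PARSE:-, VALIDATE:-, TRANSFORM:-, EMIT:P6(v=6,ok=T)] out:-; in:-
Tick 15: [PARSE:-, VALIDATE:-, TRANSFORM:-, EMIT:-] out:P6(v=6); in:-
P1: arrives tick 1, valid=False (id=1, id%3=1), emit tick 5, final value 0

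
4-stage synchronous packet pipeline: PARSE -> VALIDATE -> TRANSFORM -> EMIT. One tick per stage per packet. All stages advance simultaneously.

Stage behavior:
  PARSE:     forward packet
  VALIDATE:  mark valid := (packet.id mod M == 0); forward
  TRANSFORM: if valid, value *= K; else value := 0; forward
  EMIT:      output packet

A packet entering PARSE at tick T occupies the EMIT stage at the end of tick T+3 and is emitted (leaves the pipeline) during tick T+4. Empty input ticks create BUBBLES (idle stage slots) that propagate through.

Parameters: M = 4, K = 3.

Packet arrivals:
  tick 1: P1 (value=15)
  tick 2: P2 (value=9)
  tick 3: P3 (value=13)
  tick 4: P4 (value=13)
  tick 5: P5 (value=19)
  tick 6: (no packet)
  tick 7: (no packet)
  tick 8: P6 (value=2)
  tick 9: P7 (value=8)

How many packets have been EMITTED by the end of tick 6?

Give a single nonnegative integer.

Answer: 2

Derivation:
Tick 1: [PARSE:P1(v=15,ok=F), VALIDATE:-, TRANSFORM:-, EMIT:-] out:-; in:P1
Tick 2: [PARSE:P2(v=9,ok=F), VALIDATE:P1(v=15,ok=F), TRANSFORM:-, EMIT:-] out:-; in:P2
Tick 3: [PARSE:P3(v=13,ok=F), VALIDATE:P2(v=9,ok=F), TRANSFORM:P1(v=0,ok=F), EMIT:-] out:-; in:P3
Tick 4: [PARSE:P4(v=13,ok=F), VALIDATE:P3(v=13,ok=F), TRANSFORM:P2(v=0,ok=F), EMIT:P1(v=0,ok=F)] out:-; in:P4
Tick 5: [PARSE:P5(v=19,ok=F), VALIDATE:P4(v=13,ok=T), TRANSFORM:P3(v=0,ok=F), EMIT:P2(v=0,ok=F)] out:P1(v=0); in:P5
Tick 6: [PARSE:-, VALIDATE:P5(v=19,ok=F), TRANSFORM:P4(v=39,ok=T), EMIT:P3(v=0,ok=F)] out:P2(v=0); in:-
Emitted by tick 6: ['P1', 'P2']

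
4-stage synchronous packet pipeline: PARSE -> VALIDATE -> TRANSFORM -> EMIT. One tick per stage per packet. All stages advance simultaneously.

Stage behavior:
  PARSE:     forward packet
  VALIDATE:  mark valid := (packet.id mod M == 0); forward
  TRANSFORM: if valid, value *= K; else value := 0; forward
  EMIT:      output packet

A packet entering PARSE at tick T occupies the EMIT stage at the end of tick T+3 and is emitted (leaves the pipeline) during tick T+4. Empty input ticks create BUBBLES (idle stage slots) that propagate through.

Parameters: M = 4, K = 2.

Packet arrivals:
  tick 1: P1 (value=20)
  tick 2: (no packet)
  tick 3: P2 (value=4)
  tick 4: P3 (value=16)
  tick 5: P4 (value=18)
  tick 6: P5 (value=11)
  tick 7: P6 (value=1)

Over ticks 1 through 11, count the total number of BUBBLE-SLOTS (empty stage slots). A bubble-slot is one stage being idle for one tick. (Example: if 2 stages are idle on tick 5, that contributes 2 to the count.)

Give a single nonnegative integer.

Answer: 20

Derivation:
Tick 1: [PARSE:P1(v=20,ok=F), VALIDATE:-, TRANSFORM:-, EMIT:-] out:-; bubbles=3
Tick 2: [PARSE:-, VALIDATE:P1(v=20,ok=F), TRANSFORM:-, EMIT:-] out:-; bubbles=3
Tick 3: [PARSE:P2(v=4,ok=F), VALIDATE:-, TRANSFORM:P1(v=0,ok=F), EMIT:-] out:-; bubbles=2
Tick 4: [PARSE:P3(v=16,ok=F), VALIDATE:P2(v=4,ok=F), TRANSFORM:-, EMIT:P1(v=0,ok=F)] out:-; bubbles=1
Tick 5: [PARSE:P4(v=18,ok=F), VALIDATE:P3(v=16,ok=F), TRANSFORM:P2(v=0,ok=F), EMIT:-] out:P1(v=0); bubbles=1
Tick 6: [PARSE:P5(v=11,ok=F), VALIDATE:P4(v=18,ok=T), TRANSFORM:P3(v=0,ok=F), EMIT:P2(v=0,ok=F)] out:-; bubbles=0
Tick 7: [PARSE:P6(v=1,ok=F), VALIDATE:P5(v=11,ok=F), TRANSFORM:P4(v=36,ok=T), EMIT:P3(v=0,ok=F)] out:P2(v=0); bubbles=0
Tick 8: [PARSE:-, VALIDATE:P6(v=1,ok=F), TRANSFORM:P5(v=0,ok=F), EMIT:P4(v=36,ok=T)] out:P3(v=0); bubbles=1
Tick 9: [PARSE:-, VALIDATE:-, TRANSFORM:P6(v=0,ok=F), EMIT:P5(v=0,ok=F)] out:P4(v=36); bubbles=2
Tick 10: [PARSE:-, VALIDATE:-, TRANSFORM:-, EMIT:P6(v=0,ok=F)] out:P5(v=0); bubbles=3
Tick 11: [PARSE:-, VALIDATE:-, TRANSFORM:-, EMIT:-] out:P6(v=0); bubbles=4
Total bubble-slots: 20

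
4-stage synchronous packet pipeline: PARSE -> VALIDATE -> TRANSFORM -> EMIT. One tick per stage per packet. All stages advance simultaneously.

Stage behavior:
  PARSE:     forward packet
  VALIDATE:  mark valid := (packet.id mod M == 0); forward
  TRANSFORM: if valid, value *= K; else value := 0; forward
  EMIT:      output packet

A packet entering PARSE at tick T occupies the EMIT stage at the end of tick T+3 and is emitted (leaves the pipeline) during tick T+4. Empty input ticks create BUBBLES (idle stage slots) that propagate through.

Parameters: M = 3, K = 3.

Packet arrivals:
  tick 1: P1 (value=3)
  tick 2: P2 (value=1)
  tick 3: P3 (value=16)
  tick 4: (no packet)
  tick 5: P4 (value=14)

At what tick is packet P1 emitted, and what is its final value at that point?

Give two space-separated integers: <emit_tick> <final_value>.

Tick 1: [PARSE:P1(v=3,ok=F), VALIDATE:-, TRANSFORM:-, EMIT:-] out:-; in:P1
Tick 2: [PARSE:P2(v=1,ok=F), VALIDATE:P1(v=3,ok=F), TRANSFORM:-, EMIT:-] out:-; in:P2
Tick 3: [PARSE:P3(v=16,ok=F), VALIDATE:P2(v=1,ok=F), TRANSFORM:P1(v=0,ok=F), EMIT:-] out:-; in:P3
Tick 4: [PARSE:-, VALIDATE:P3(v=16,ok=T), TRANSFORM:P2(v=0,ok=F), EMIT:P1(v=0,ok=F)] out:-; in:-
Tick 5: [PARSE:P4(v=14,ok=F), VALIDATE:-, TRANSFORM:P3(v=48,ok=T), EMIT:P2(v=0,ok=F)] out:P1(v=0); in:P4
Tick 6: [PARSE:-, VALIDATE:P4(v=14,ok=F), TRANSFORM:-, EMIT:P3(v=48,ok=T)] out:P2(v=0); in:-
Tick 7: [PARSE:-, VALIDATE:-, TRANSFORM:P4(v=0,ok=F), EMIT:-] out:P3(v=48); in:-
Tick 8: [PARSE:-, VALIDATE:-, TRANSFORM:-, EMIT:P4(v=0,ok=F)] out:-; in:-
Tick 9: [PARSE:-, VALIDATE:-, TRANSFORM:-, EMIT:-] out:P4(v=0); in:-
P1: arrives tick 1, valid=False (id=1, id%3=1), emit tick 5, final value 0

Answer: 5 0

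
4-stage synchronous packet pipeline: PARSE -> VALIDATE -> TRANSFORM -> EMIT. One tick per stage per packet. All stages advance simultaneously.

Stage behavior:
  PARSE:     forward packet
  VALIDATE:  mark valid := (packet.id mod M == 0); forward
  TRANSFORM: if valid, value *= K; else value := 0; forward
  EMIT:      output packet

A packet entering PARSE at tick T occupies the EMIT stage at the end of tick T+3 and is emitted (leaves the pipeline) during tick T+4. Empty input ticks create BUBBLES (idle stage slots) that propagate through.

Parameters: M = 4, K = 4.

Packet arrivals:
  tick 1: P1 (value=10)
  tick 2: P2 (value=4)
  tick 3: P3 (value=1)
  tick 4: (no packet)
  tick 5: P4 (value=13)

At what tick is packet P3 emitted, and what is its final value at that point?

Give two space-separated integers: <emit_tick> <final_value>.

Answer: 7 0

Derivation:
Tick 1: [PARSE:P1(v=10,ok=F), VALIDATE:-, TRANSFORM:-, EMIT:-] out:-; in:P1
Tick 2: [PARSE:P2(v=4,ok=F), VALIDATE:P1(v=10,ok=F), TRANSFORM:-, EMIT:-] out:-; in:P2
Tick 3: [PARSE:P3(v=1,ok=F), VALIDATE:P2(v=4,ok=F), TRANSFORM:P1(v=0,ok=F), EMIT:-] out:-; in:P3
Tick 4: [PARSE:-, VALIDATE:P3(v=1,ok=F), TRANSFORM:P2(v=0,ok=F), EMIT:P1(v=0,ok=F)] out:-; in:-
Tick 5: [PARSE:P4(v=13,ok=F), VALIDATE:-, TRANSFORM:P3(v=0,ok=F), EMIT:P2(v=0,ok=F)] out:P1(v=0); in:P4
Tick 6: [PARSE:-, VALIDATE:P4(v=13,ok=T), TRANSFORM:-, EMIT:P3(v=0,ok=F)] out:P2(v=0); in:-
Tick 7: [PARSE:-, VALIDATE:-, TRANSFORM:P4(v=52,ok=T), EMIT:-] out:P3(v=0); in:-
Tick 8: [PARSE:-, VALIDATE:-, TRANSFORM:-, EMIT:P4(v=52,ok=T)] out:-; in:-
Tick 9: [PARSE:-, VALIDATE:-, TRANSFORM:-, EMIT:-] out:P4(v=52); in:-
P3: arrives tick 3, valid=False (id=3, id%4=3), emit tick 7, final value 0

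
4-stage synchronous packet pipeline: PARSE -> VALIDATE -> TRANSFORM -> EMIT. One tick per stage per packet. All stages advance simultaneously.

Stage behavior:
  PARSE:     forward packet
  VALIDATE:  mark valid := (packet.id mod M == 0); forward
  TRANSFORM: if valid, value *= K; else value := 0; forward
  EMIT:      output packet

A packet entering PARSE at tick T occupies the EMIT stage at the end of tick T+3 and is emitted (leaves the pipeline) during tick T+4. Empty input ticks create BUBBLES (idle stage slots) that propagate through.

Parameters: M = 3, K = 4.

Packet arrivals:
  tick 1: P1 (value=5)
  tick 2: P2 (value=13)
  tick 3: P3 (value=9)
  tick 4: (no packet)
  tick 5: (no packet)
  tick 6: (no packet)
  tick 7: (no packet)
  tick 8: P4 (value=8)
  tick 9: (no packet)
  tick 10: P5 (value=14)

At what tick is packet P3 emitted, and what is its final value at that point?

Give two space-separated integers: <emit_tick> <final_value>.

Answer: 7 36

Derivation:
Tick 1: [PARSE:P1(v=5,ok=F), VALIDATE:-, TRANSFORM:-, EMIT:-] out:-; in:P1
Tick 2: [PARSE:P2(v=13,ok=F), VALIDATE:P1(v=5,ok=F), TRANSFORM:-, EMIT:-] out:-; in:P2
Tick 3: [PARSE:P3(v=9,ok=F), VALIDATE:P2(v=13,ok=F), TRANSFORM:P1(v=0,ok=F), EMIT:-] out:-; in:P3
Tick 4: [PARSE:-, VALIDATE:P3(v=9,ok=T), TRANSFORM:P2(v=0,ok=F), EMIT:P1(v=0,ok=F)] out:-; in:-
Tick 5: [PARSE:-, VALIDATE:-, TRANSFORM:P3(v=36,ok=T), EMIT:P2(v=0,ok=F)] out:P1(v=0); in:-
Tick 6: [PARSE:-, VALIDATE:-, TRANSFORM:-, EMIT:P3(v=36,ok=T)] out:P2(v=0); in:-
Tick 7: [PARSE:-, VALIDATE:-, TRANSFORM:-, EMIT:-] out:P3(v=36); in:-
Tick 8: [PARSE:P4(v=8,ok=F), VALIDATE:-, TRANSFORM:-, EMIT:-] out:-; in:P4
Tick 9: [PARSE:-, VALIDATE:P4(v=8,ok=F), TRANSFORM:-, EMIT:-] out:-; in:-
Tick 10: [PARSE:P5(v=14,ok=F), VALIDATE:-, TRANSFORM:P4(v=0,ok=F), EMIT:-] out:-; in:P5
Tick 11: [PARSE:-, VALIDATE:P5(v=14,ok=F), TRANSFORM:-, EMIT:P4(v=0,ok=F)] out:-; in:-
Tick 12: [PARSE:-, VALIDATE:-, TRANSFORM:P5(v=0,ok=F), EMIT:-] out:P4(v=0); in:-
Tick 13: [PARSE:-, VALIDATE:-, TRANSFORM:-, EMIT:P5(v=0,ok=F)] out:-; in:-
Tick 14: [PARSE:-, VALIDATE:-, TRANSFORM:-, EMIT:-] out:P5(v=0); in:-
P3: arrives tick 3, valid=True (id=3, id%3=0), emit tick 7, final value 36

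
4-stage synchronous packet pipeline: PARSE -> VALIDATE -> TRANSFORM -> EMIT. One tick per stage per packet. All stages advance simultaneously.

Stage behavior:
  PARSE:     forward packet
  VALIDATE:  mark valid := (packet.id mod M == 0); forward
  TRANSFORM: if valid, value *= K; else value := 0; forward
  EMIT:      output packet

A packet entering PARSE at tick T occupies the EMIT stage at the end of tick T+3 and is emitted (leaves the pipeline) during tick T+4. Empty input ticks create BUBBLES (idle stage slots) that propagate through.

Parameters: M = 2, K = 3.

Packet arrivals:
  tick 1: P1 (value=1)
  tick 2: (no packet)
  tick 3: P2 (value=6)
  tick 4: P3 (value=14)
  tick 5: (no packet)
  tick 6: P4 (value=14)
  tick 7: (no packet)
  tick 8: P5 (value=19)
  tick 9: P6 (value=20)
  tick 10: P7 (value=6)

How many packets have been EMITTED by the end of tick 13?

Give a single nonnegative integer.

Tick 1: [PARSE:P1(v=1,ok=F), VALIDATE:-, TRANSFORM:-, EMIT:-] out:-; in:P1
Tick 2: [PARSE:-, VALIDATE:P1(v=1,ok=F), TRANSFORM:-, EMIT:-] out:-; in:-
Tick 3: [PARSE:P2(v=6,ok=F), VALIDATE:-, TRANSFORM:P1(v=0,ok=F), EMIT:-] out:-; in:P2
Tick 4: [PARSE:P3(v=14,ok=F), VALIDATE:P2(v=6,ok=T), TRANSFORM:-, EMIT:P1(v=0,ok=F)] out:-; in:P3
Tick 5: [PARSE:-, VALIDATE:P3(v=14,ok=F), TRANSFORM:P2(v=18,ok=T), EMIT:-] out:P1(v=0); in:-
Tick 6: [PARSE:P4(v=14,ok=F), VALIDATE:-, TRANSFORM:P3(v=0,ok=F), EMIT:P2(v=18,ok=T)] out:-; in:P4
Tick 7: [PARSE:-, VALIDATE:P4(v=14,ok=T), TRANSFORM:-, EMIT:P3(v=0,ok=F)] out:P2(v=18); in:-
Tick 8: [PARSE:P5(v=19,ok=F), VALIDATE:-, TRANSFORM:P4(v=42,ok=T), EMIT:-] out:P3(v=0); in:P5
Tick 9: [PARSE:P6(v=20,ok=F), VALIDATE:P5(v=19,ok=F), TRANSFORM:-, EMIT:P4(v=42,ok=T)] out:-; in:P6
Tick 10: [PARSE:P7(v=6,ok=F), VALIDATE:P6(v=20,ok=T), TRANSFORM:P5(v=0,ok=F), EMIT:-] out:P4(v=42); in:P7
Tick 11: [PARSE:-, VALIDATE:P7(v=6,ok=F), TRANSFORM:P6(v=60,ok=T), EMIT:P5(v=0,ok=F)] out:-; in:-
Tick 12: [PARSE:-, VALIDATE:-, TRANSFORM:P7(v=0,ok=F), EMIT:P6(v=60,ok=T)] out:P5(v=0); in:-
Tick 13: [PARSE:-, VALIDATE:-, TRANSFORM:-, EMIT:P7(v=0,ok=F)] out:P6(v=60); in:-
Emitted by tick 13: ['P1', 'P2', 'P3', 'P4', 'P5', 'P6']

Answer: 6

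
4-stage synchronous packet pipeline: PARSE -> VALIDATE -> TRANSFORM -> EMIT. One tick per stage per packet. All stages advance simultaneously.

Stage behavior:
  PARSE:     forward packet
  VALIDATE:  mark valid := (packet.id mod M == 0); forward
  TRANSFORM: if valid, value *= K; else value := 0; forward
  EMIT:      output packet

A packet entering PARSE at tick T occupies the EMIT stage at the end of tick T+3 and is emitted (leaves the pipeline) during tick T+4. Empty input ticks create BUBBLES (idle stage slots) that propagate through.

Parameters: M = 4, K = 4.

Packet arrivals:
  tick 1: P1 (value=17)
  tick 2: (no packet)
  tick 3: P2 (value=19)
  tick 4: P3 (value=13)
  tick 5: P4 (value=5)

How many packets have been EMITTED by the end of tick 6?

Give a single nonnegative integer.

Answer: 1

Derivation:
Tick 1: [PARSE:P1(v=17,ok=F), VALIDATE:-, TRANSFORM:-, EMIT:-] out:-; in:P1
Tick 2: [PARSE:-, VALIDATE:P1(v=17,ok=F), TRANSFORM:-, EMIT:-] out:-; in:-
Tick 3: [PARSE:P2(v=19,ok=F), VALIDATE:-, TRANSFORM:P1(v=0,ok=F), EMIT:-] out:-; in:P2
Tick 4: [PARSE:P3(v=13,ok=F), VALIDATE:P2(v=19,ok=F), TRANSFORM:-, EMIT:P1(v=0,ok=F)] out:-; in:P3
Tick 5: [PARSE:P4(v=5,ok=F), VALIDATE:P3(v=13,ok=F), TRANSFORM:P2(v=0,ok=F), EMIT:-] out:P1(v=0); in:P4
Tick 6: [PARSE:-, VALIDATE:P4(v=5,ok=T), TRANSFORM:P3(v=0,ok=F), EMIT:P2(v=0,ok=F)] out:-; in:-
Emitted by tick 6: ['P1']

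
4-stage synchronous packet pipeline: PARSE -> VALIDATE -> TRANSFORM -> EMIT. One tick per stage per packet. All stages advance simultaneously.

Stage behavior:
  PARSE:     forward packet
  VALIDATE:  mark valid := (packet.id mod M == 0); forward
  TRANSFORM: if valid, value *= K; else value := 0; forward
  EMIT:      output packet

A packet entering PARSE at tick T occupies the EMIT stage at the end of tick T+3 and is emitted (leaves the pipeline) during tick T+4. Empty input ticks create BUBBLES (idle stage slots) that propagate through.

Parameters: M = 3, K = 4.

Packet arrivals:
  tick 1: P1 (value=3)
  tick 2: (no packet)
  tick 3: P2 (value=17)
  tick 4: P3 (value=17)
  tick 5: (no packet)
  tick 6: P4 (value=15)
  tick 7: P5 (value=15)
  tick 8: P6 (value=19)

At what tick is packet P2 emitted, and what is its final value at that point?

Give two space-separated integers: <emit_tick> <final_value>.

Tick 1: [PARSE:P1(v=3,ok=F), VALIDATE:-, TRANSFORM:-, EMIT:-] out:-; in:P1
Tick 2: [PARSE:-, VALIDATE:P1(v=3,ok=F), TRANSFORM:-, EMIT:-] out:-; in:-
Tick 3: [PARSE:P2(v=17,ok=F), VALIDATE:-, TRANSFORM:P1(v=0,ok=F), EMIT:-] out:-; in:P2
Tick 4: [PARSE:P3(v=17,ok=F), VALIDATE:P2(v=17,ok=F), TRANSFORM:-, EMIT:P1(v=0,ok=F)] out:-; in:P3
Tick 5: [PARSE:-, VALIDATE:P3(v=17,ok=T), TRANSFORM:P2(v=0,ok=F), EMIT:-] out:P1(v=0); in:-
Tick 6: [PARSE:P4(v=15,ok=F), VALIDATE:-, TRANSFORM:P3(v=68,ok=T), EMIT:P2(v=0,ok=F)] out:-; in:P4
Tick 7: [PARSE:P5(v=15,ok=F), VALIDATE:P4(v=15,ok=F), TRANSFORM:-, EMIT:P3(v=68,ok=T)] out:P2(v=0); in:P5
Tick 8: [PARSE:P6(v=19,ok=F), VALIDATE:P5(v=15,ok=F), TRANSFORM:P4(v=0,ok=F), EMIT:-] out:P3(v=68); in:P6
Tick 9: [PARSE:-, VALIDATE:P6(v=19,ok=T), TRANSFORM:P5(v=0,ok=F), EMIT:P4(v=0,ok=F)] out:-; in:-
Tick 10: [PARSE:-, VALIDATE:-, TRANSFORM:P6(v=76,ok=T), EMIT:P5(v=0,ok=F)] out:P4(v=0); in:-
Tick 11: [PARSE:-, VALIDATE:-, TRANSFORM:-, EMIT:P6(v=76,ok=T)] out:P5(v=0); in:-
Tick 12: [PARSE:-, VALIDATE:-, TRANSFORM:-, EMIT:-] out:P6(v=76); in:-
P2: arrives tick 3, valid=False (id=2, id%3=2), emit tick 7, final value 0

Answer: 7 0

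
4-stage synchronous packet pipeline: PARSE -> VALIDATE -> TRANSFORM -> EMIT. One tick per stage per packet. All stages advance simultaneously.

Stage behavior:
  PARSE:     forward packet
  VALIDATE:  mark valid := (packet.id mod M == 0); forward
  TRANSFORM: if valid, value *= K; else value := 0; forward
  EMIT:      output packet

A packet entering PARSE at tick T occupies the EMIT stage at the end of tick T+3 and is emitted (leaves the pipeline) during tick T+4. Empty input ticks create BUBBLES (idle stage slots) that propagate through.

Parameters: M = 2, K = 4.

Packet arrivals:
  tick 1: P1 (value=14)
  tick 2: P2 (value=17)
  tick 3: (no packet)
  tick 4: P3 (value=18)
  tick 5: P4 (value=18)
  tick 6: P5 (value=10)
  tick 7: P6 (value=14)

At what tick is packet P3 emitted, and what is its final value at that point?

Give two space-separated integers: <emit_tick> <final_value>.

Answer: 8 0

Derivation:
Tick 1: [PARSE:P1(v=14,ok=F), VALIDATE:-, TRANSFORM:-, EMIT:-] out:-; in:P1
Tick 2: [PARSE:P2(v=17,ok=F), VALIDATE:P1(v=14,ok=F), TRANSFORM:-, EMIT:-] out:-; in:P2
Tick 3: [PARSE:-, VALIDATE:P2(v=17,ok=T), TRANSFORM:P1(v=0,ok=F), EMIT:-] out:-; in:-
Tick 4: [PARSE:P3(v=18,ok=F), VALIDATE:-, TRANSFORM:P2(v=68,ok=T), EMIT:P1(v=0,ok=F)] out:-; in:P3
Tick 5: [PARSE:P4(v=18,ok=F), VALIDATE:P3(v=18,ok=F), TRANSFORM:-, EMIT:P2(v=68,ok=T)] out:P1(v=0); in:P4
Tick 6: [PARSE:P5(v=10,ok=F), VALIDATE:P4(v=18,ok=T), TRANSFORM:P3(v=0,ok=F), EMIT:-] out:P2(v=68); in:P5
Tick 7: [PARSE:P6(v=14,ok=F), VALIDATE:P5(v=10,ok=F), TRANSFORM:P4(v=72,ok=T), EMIT:P3(v=0,ok=F)] out:-; in:P6
Tick 8: [PARSE:-, VALIDATE:P6(v=14,ok=T), TRANSFORM:P5(v=0,ok=F), EMIT:P4(v=72,ok=T)] out:P3(v=0); in:-
Tick 9: [PARSE:-, VALIDATE:-, TRANSFORM:P6(v=56,ok=T), EMIT:P5(v=0,ok=F)] out:P4(v=72); in:-
Tick 10: [PARSE:-, VALIDATE:-, TRANSFORM:-, EMIT:P6(v=56,ok=T)] out:P5(v=0); in:-
Tick 11: [PARSE:-, VALIDATE:-, TRANSFORM:-, EMIT:-] out:P6(v=56); in:-
P3: arrives tick 4, valid=False (id=3, id%2=1), emit tick 8, final value 0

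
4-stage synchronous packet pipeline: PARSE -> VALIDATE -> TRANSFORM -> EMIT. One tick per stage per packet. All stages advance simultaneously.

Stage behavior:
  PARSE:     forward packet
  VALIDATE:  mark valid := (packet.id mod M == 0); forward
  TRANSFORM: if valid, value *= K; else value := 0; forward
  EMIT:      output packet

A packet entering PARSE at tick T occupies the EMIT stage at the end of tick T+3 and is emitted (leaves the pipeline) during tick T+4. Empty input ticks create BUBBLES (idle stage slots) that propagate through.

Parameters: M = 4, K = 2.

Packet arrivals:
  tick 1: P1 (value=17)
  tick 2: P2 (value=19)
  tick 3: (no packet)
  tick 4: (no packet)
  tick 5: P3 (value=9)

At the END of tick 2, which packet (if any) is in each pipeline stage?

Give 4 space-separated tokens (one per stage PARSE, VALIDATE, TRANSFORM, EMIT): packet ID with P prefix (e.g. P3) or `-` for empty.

Answer: P2 P1 - -

Derivation:
Tick 1: [PARSE:P1(v=17,ok=F), VALIDATE:-, TRANSFORM:-, EMIT:-] out:-; in:P1
Tick 2: [PARSE:P2(v=19,ok=F), VALIDATE:P1(v=17,ok=F), TRANSFORM:-, EMIT:-] out:-; in:P2
At end of tick 2: ['P2', 'P1', '-', '-']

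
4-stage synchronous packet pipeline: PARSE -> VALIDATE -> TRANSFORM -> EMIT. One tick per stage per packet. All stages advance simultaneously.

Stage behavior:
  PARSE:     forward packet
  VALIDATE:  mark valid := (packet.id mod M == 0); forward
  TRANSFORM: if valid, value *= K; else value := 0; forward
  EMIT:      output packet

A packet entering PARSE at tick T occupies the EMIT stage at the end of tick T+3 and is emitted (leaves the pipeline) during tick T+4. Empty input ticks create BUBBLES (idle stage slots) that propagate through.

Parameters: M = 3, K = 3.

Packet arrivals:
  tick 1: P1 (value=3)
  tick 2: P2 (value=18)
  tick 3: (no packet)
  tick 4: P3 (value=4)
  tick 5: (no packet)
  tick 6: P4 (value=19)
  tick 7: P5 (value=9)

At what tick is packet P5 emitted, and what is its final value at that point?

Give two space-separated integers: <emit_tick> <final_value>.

Answer: 11 0

Derivation:
Tick 1: [PARSE:P1(v=3,ok=F), VALIDATE:-, TRANSFORM:-, EMIT:-] out:-; in:P1
Tick 2: [PARSE:P2(v=18,ok=F), VALIDATE:P1(v=3,ok=F), TRANSFORM:-, EMIT:-] out:-; in:P2
Tick 3: [PARSE:-, VALIDATE:P2(v=18,ok=F), TRANSFORM:P1(v=0,ok=F), EMIT:-] out:-; in:-
Tick 4: [PARSE:P3(v=4,ok=F), VALIDATE:-, TRANSFORM:P2(v=0,ok=F), EMIT:P1(v=0,ok=F)] out:-; in:P3
Tick 5: [PARSE:-, VALIDATE:P3(v=4,ok=T), TRANSFORM:-, EMIT:P2(v=0,ok=F)] out:P1(v=0); in:-
Tick 6: [PARSE:P4(v=19,ok=F), VALIDATE:-, TRANSFORM:P3(v=12,ok=T), EMIT:-] out:P2(v=0); in:P4
Tick 7: [PARSE:P5(v=9,ok=F), VALIDATE:P4(v=19,ok=F), TRANSFORM:-, EMIT:P3(v=12,ok=T)] out:-; in:P5
Tick 8: [PARSE:-, VALIDATE:P5(v=9,ok=F), TRANSFORM:P4(v=0,ok=F), EMIT:-] out:P3(v=12); in:-
Tick 9: [PARSE:-, VALIDATE:-, TRANSFORM:P5(v=0,ok=F), EMIT:P4(v=0,ok=F)] out:-; in:-
Tick 10: [PARSE:-, VALIDATE:-, TRANSFORM:-, EMIT:P5(v=0,ok=F)] out:P4(v=0); in:-
Tick 11: [PARSE:-, VALIDATE:-, TRANSFORM:-, EMIT:-] out:P5(v=0); in:-
P5: arrives tick 7, valid=False (id=5, id%3=2), emit tick 11, final value 0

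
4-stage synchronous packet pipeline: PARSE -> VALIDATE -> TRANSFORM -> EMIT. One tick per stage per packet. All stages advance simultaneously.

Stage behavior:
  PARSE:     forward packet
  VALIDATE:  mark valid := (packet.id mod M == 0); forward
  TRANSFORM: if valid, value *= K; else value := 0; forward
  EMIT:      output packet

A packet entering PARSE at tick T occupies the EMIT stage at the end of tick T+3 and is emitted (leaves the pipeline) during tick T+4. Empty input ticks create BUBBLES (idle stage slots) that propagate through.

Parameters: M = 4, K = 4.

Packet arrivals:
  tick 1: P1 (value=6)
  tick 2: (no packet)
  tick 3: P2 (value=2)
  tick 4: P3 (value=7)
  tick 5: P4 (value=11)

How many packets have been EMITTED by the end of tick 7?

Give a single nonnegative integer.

Answer: 2

Derivation:
Tick 1: [PARSE:P1(v=6,ok=F), VALIDATE:-, TRANSFORM:-, EMIT:-] out:-; in:P1
Tick 2: [PARSE:-, VALIDATE:P1(v=6,ok=F), TRANSFORM:-, EMIT:-] out:-; in:-
Tick 3: [PARSE:P2(v=2,ok=F), VALIDATE:-, TRANSFORM:P1(v=0,ok=F), EMIT:-] out:-; in:P2
Tick 4: [PARSE:P3(v=7,ok=F), VALIDATE:P2(v=2,ok=F), TRANSFORM:-, EMIT:P1(v=0,ok=F)] out:-; in:P3
Tick 5: [PARSE:P4(v=11,ok=F), VALIDATE:P3(v=7,ok=F), TRANSFORM:P2(v=0,ok=F), EMIT:-] out:P1(v=0); in:P4
Tick 6: [PARSE:-, VALIDATE:P4(v=11,ok=T), TRANSFORM:P3(v=0,ok=F), EMIT:P2(v=0,ok=F)] out:-; in:-
Tick 7: [PARSE:-, VALIDATE:-, TRANSFORM:P4(v=44,ok=T), EMIT:P3(v=0,ok=F)] out:P2(v=0); in:-
Emitted by tick 7: ['P1', 'P2']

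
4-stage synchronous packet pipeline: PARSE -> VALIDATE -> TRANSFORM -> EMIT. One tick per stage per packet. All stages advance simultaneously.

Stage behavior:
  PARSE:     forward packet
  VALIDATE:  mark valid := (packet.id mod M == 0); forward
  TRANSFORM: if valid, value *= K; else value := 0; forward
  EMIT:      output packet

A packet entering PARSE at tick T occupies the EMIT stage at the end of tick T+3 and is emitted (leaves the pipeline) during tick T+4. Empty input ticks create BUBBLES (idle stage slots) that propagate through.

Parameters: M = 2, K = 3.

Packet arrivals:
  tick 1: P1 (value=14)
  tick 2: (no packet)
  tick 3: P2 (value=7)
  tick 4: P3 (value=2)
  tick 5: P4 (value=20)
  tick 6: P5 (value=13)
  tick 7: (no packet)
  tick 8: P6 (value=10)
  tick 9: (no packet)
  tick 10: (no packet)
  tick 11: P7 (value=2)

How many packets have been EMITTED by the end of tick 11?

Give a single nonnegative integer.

Answer: 5

Derivation:
Tick 1: [PARSE:P1(v=14,ok=F), VALIDATE:-, TRANSFORM:-, EMIT:-] out:-; in:P1
Tick 2: [PARSE:-, VALIDATE:P1(v=14,ok=F), TRANSFORM:-, EMIT:-] out:-; in:-
Tick 3: [PARSE:P2(v=7,ok=F), VALIDATE:-, TRANSFORM:P1(v=0,ok=F), EMIT:-] out:-; in:P2
Tick 4: [PARSE:P3(v=2,ok=F), VALIDATE:P2(v=7,ok=T), TRANSFORM:-, EMIT:P1(v=0,ok=F)] out:-; in:P3
Tick 5: [PARSE:P4(v=20,ok=F), VALIDATE:P3(v=2,ok=F), TRANSFORM:P2(v=21,ok=T), EMIT:-] out:P1(v=0); in:P4
Tick 6: [PARSE:P5(v=13,ok=F), VALIDATE:P4(v=20,ok=T), TRANSFORM:P3(v=0,ok=F), EMIT:P2(v=21,ok=T)] out:-; in:P5
Tick 7: [PARSE:-, VALIDATE:P5(v=13,ok=F), TRANSFORM:P4(v=60,ok=T), EMIT:P3(v=0,ok=F)] out:P2(v=21); in:-
Tick 8: [PARSE:P6(v=10,ok=F), VALIDATE:-, TRANSFORM:P5(v=0,ok=F), EMIT:P4(v=60,ok=T)] out:P3(v=0); in:P6
Tick 9: [PARSE:-, VALIDATE:P6(v=10,ok=T), TRANSFORM:-, EMIT:P5(v=0,ok=F)] out:P4(v=60); in:-
Tick 10: [PARSE:-, VALIDATE:-, TRANSFORM:P6(v=30,ok=T), EMIT:-] out:P5(v=0); in:-
Tick 11: [PARSE:P7(v=2,ok=F), VALIDATE:-, TRANSFORM:-, EMIT:P6(v=30,ok=T)] out:-; in:P7
Emitted by tick 11: ['P1', 'P2', 'P3', 'P4', 'P5']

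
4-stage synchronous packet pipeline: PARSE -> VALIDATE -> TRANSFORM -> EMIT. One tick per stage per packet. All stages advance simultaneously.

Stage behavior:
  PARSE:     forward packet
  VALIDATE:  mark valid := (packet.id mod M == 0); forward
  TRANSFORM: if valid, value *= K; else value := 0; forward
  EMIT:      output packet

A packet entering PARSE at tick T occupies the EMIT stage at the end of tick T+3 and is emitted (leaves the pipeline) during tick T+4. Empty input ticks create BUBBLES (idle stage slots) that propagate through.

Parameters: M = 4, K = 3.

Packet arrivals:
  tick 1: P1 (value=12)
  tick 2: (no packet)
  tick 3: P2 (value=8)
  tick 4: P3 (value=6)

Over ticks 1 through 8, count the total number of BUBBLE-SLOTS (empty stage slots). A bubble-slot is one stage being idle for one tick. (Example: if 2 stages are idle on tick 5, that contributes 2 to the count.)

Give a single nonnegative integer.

Answer: 20

Derivation:
Tick 1: [PARSE:P1(v=12,ok=F), VALIDATE:-, TRANSFORM:-, EMIT:-] out:-; bubbles=3
Tick 2: [PARSE:-, VALIDATE:P1(v=12,ok=F), TRANSFORM:-, EMIT:-] out:-; bubbles=3
Tick 3: [PARSE:P2(v=8,ok=F), VALIDATE:-, TRANSFORM:P1(v=0,ok=F), EMIT:-] out:-; bubbles=2
Tick 4: [PARSE:P3(v=6,ok=F), VALIDATE:P2(v=8,ok=F), TRANSFORM:-, EMIT:P1(v=0,ok=F)] out:-; bubbles=1
Tick 5: [PARSE:-, VALIDATE:P3(v=6,ok=F), TRANSFORM:P2(v=0,ok=F), EMIT:-] out:P1(v=0); bubbles=2
Tick 6: [PARSE:-, VALIDATE:-, TRANSFORM:P3(v=0,ok=F), EMIT:P2(v=0,ok=F)] out:-; bubbles=2
Tick 7: [PARSE:-, VALIDATE:-, TRANSFORM:-, EMIT:P3(v=0,ok=F)] out:P2(v=0); bubbles=3
Tick 8: [PARSE:-, VALIDATE:-, TRANSFORM:-, EMIT:-] out:P3(v=0); bubbles=4
Total bubble-slots: 20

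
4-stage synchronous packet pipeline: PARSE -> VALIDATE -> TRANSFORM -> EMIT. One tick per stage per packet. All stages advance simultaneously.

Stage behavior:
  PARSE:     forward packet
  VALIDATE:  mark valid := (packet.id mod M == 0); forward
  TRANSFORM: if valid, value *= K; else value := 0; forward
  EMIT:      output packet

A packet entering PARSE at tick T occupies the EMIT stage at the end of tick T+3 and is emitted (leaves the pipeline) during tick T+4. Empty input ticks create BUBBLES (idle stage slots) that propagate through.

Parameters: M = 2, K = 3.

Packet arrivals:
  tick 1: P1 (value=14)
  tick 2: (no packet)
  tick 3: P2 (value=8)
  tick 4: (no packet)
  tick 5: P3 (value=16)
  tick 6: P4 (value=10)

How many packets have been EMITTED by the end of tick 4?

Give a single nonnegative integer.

Tick 1: [PARSE:P1(v=14,ok=F), VALIDATE:-, TRANSFORM:-, EMIT:-] out:-; in:P1
Tick 2: [PARSE:-, VALIDATE:P1(v=14,ok=F), TRANSFORM:-, EMIT:-] out:-; in:-
Tick 3: [PARSE:P2(v=8,ok=F), VALIDATE:-, TRANSFORM:P1(v=0,ok=F), EMIT:-] out:-; in:P2
Tick 4: [PARSE:-, VALIDATE:P2(v=8,ok=T), TRANSFORM:-, EMIT:P1(v=0,ok=F)] out:-; in:-
Emitted by tick 4: []

Answer: 0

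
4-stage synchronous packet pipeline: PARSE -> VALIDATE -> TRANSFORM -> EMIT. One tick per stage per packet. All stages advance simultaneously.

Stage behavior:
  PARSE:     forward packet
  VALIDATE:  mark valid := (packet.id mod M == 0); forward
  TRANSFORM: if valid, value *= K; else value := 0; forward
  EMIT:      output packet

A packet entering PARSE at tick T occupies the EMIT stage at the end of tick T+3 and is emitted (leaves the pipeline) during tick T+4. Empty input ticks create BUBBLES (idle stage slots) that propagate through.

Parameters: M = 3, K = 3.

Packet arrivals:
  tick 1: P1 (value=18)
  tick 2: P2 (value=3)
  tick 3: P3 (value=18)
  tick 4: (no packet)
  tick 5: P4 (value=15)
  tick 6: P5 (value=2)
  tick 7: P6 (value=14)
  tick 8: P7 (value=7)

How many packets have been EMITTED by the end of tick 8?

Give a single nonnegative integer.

Tick 1: [PARSE:P1(v=18,ok=F), VALIDATE:-, TRANSFORM:-, EMIT:-] out:-; in:P1
Tick 2: [PARSE:P2(v=3,ok=F), VALIDATE:P1(v=18,ok=F), TRANSFORM:-, EMIT:-] out:-; in:P2
Tick 3: [PARSE:P3(v=18,ok=F), VALIDATE:P2(v=3,ok=F), TRANSFORM:P1(v=0,ok=F), EMIT:-] out:-; in:P3
Tick 4: [PARSE:-, VALIDATE:P3(v=18,ok=T), TRANSFORM:P2(v=0,ok=F), EMIT:P1(v=0,ok=F)] out:-; in:-
Tick 5: [PARSE:P4(v=15,ok=F), VALIDATE:-, TRANSFORM:P3(v=54,ok=T), EMIT:P2(v=0,ok=F)] out:P1(v=0); in:P4
Tick 6: [PARSE:P5(v=2,ok=F), VALIDATE:P4(v=15,ok=F), TRANSFORM:-, EMIT:P3(v=54,ok=T)] out:P2(v=0); in:P5
Tick 7: [PARSE:P6(v=14,ok=F), VALIDATE:P5(v=2,ok=F), TRANSFORM:P4(v=0,ok=F), EMIT:-] out:P3(v=54); in:P6
Tick 8: [PARSE:P7(v=7,ok=F), VALIDATE:P6(v=14,ok=T), TRANSFORM:P5(v=0,ok=F), EMIT:P4(v=0,ok=F)] out:-; in:P7
Emitted by tick 8: ['P1', 'P2', 'P3']

Answer: 3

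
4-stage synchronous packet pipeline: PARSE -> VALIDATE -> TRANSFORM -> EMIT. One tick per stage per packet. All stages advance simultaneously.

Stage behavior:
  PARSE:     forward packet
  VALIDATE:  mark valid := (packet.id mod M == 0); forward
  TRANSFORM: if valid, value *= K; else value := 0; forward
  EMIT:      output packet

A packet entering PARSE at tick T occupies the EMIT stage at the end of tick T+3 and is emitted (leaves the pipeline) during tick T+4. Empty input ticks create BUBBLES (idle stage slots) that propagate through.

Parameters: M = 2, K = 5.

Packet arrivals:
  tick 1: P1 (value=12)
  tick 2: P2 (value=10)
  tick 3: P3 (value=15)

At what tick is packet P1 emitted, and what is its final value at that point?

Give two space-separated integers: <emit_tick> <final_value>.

Tick 1: [PARSE:P1(v=12,ok=F), VALIDATE:-, TRANSFORM:-, EMIT:-] out:-; in:P1
Tick 2: [PARSE:P2(v=10,ok=F), VALIDATE:P1(v=12,ok=F), TRANSFORM:-, EMIT:-] out:-; in:P2
Tick 3: [PARSE:P3(v=15,ok=F), VALIDATE:P2(v=10,ok=T), TRANSFORM:P1(v=0,ok=F), EMIT:-] out:-; in:P3
Tick 4: [PARSE:-, VALIDATE:P3(v=15,ok=F), TRANSFORM:P2(v=50,ok=T), EMIT:P1(v=0,ok=F)] out:-; in:-
Tick 5: [PARSE:-, VALIDATE:-, TRANSFORM:P3(v=0,ok=F), EMIT:P2(v=50,ok=T)] out:P1(v=0); in:-
Tick 6: [PARSE:-, VALIDATE:-, TRANSFORM:-, EMIT:P3(v=0,ok=F)] out:P2(v=50); in:-
Tick 7: [PARSE:-, VALIDATE:-, TRANSFORM:-, EMIT:-] out:P3(v=0); in:-
P1: arrives tick 1, valid=False (id=1, id%2=1), emit tick 5, final value 0

Answer: 5 0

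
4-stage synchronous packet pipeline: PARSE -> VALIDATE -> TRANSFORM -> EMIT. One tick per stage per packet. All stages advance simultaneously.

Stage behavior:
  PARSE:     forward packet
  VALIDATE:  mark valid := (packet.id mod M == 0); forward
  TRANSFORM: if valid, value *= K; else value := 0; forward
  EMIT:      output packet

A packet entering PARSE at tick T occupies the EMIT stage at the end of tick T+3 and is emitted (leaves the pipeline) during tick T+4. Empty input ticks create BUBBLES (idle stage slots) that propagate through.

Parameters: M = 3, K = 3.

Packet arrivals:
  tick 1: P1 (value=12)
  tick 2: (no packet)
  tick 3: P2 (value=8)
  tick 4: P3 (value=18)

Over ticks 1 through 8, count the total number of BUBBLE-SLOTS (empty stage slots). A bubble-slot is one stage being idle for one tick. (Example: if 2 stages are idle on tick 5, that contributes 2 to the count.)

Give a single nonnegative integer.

Tick 1: [PARSE:P1(v=12,ok=F), VALIDATE:-, TRANSFORM:-, EMIT:-] out:-; bubbles=3
Tick 2: [PARSE:-, VALIDATE:P1(v=12,ok=F), TRANSFORM:-, EMIT:-] out:-; bubbles=3
Tick 3: [PARSE:P2(v=8,ok=F), VALIDATE:-, TRANSFORM:P1(v=0,ok=F), EMIT:-] out:-; bubbles=2
Tick 4: [PARSE:P3(v=18,ok=F), VALIDATE:P2(v=8,ok=F), TRANSFORM:-, EMIT:P1(v=0,ok=F)] out:-; bubbles=1
Tick 5: [PARSE:-, VALIDATE:P3(v=18,ok=T), TRANSFORM:P2(v=0,ok=F), EMIT:-] out:P1(v=0); bubbles=2
Tick 6: [PARSE:-, VALIDATE:-, TRANSFORM:P3(v=54,ok=T), EMIT:P2(v=0,ok=F)] out:-; bubbles=2
Tick 7: [PARSE:-, VALIDATE:-, TRANSFORM:-, EMIT:P3(v=54,ok=T)] out:P2(v=0); bubbles=3
Tick 8: [PARSE:-, VALIDATE:-, TRANSFORM:-, EMIT:-] out:P3(v=54); bubbles=4
Total bubble-slots: 20

Answer: 20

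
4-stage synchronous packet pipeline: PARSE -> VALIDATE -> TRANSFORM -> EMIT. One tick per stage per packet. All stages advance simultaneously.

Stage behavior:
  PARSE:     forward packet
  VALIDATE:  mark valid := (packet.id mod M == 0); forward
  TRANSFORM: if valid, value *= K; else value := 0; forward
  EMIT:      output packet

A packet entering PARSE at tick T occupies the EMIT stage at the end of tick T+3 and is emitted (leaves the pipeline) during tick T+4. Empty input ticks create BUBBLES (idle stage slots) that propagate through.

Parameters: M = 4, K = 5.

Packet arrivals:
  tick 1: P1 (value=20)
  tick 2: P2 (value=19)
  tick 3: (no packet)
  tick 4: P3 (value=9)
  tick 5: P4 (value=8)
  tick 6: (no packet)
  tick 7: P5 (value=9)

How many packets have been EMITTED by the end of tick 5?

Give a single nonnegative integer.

Answer: 1

Derivation:
Tick 1: [PARSE:P1(v=20,ok=F), VALIDATE:-, TRANSFORM:-, EMIT:-] out:-; in:P1
Tick 2: [PARSE:P2(v=19,ok=F), VALIDATE:P1(v=20,ok=F), TRANSFORM:-, EMIT:-] out:-; in:P2
Tick 3: [PARSE:-, VALIDATE:P2(v=19,ok=F), TRANSFORM:P1(v=0,ok=F), EMIT:-] out:-; in:-
Tick 4: [PARSE:P3(v=9,ok=F), VALIDATE:-, TRANSFORM:P2(v=0,ok=F), EMIT:P1(v=0,ok=F)] out:-; in:P3
Tick 5: [PARSE:P4(v=8,ok=F), VALIDATE:P3(v=9,ok=F), TRANSFORM:-, EMIT:P2(v=0,ok=F)] out:P1(v=0); in:P4
Emitted by tick 5: ['P1']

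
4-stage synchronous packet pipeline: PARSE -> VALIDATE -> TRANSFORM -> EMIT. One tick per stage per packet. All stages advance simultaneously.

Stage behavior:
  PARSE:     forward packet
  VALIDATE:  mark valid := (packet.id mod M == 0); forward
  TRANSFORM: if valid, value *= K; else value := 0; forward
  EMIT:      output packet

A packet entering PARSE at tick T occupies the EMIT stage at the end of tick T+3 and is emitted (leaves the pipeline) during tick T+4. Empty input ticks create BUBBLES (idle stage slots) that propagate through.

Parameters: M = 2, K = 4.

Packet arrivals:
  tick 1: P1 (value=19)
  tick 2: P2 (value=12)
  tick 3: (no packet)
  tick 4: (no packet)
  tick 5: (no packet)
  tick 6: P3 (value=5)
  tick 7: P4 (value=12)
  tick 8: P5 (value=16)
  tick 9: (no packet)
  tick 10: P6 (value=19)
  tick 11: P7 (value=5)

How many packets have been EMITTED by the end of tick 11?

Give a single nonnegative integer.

Tick 1: [PARSE:P1(v=19,ok=F), VALIDATE:-, TRANSFORM:-, EMIT:-] out:-; in:P1
Tick 2: [PARSE:P2(v=12,ok=F), VALIDATE:P1(v=19,ok=F), TRANSFORM:-, EMIT:-] out:-; in:P2
Tick 3: [PARSE:-, VALIDATE:P2(v=12,ok=T), TRANSFORM:P1(v=0,ok=F), EMIT:-] out:-; in:-
Tick 4: [PARSE:-, VALIDATE:-, TRANSFORM:P2(v=48,ok=T), EMIT:P1(v=0,ok=F)] out:-; in:-
Tick 5: [PARSE:-, VALIDATE:-, TRANSFORM:-, EMIT:P2(v=48,ok=T)] out:P1(v=0); in:-
Tick 6: [PARSE:P3(v=5,ok=F), VALIDATE:-, TRANSFORM:-, EMIT:-] out:P2(v=48); in:P3
Tick 7: [PARSE:P4(v=12,ok=F), VALIDATE:P3(v=5,ok=F), TRANSFORM:-, EMIT:-] out:-; in:P4
Tick 8: [PARSE:P5(v=16,ok=F), VALIDATE:P4(v=12,ok=T), TRANSFORM:P3(v=0,ok=F), EMIT:-] out:-; in:P5
Tick 9: [PARSE:-, VALIDATE:P5(v=16,ok=F), TRANSFORM:P4(v=48,ok=T), EMIT:P3(v=0,ok=F)] out:-; in:-
Tick 10: [PARSE:P6(v=19,ok=F), VALIDATE:-, TRANSFORM:P5(v=0,ok=F), EMIT:P4(v=48,ok=T)] out:P3(v=0); in:P6
Tick 11: [PARSE:P7(v=5,ok=F), VALIDATE:P6(v=19,ok=T), TRANSFORM:-, EMIT:P5(v=0,ok=F)] out:P4(v=48); in:P7
Emitted by tick 11: ['P1', 'P2', 'P3', 'P4']

Answer: 4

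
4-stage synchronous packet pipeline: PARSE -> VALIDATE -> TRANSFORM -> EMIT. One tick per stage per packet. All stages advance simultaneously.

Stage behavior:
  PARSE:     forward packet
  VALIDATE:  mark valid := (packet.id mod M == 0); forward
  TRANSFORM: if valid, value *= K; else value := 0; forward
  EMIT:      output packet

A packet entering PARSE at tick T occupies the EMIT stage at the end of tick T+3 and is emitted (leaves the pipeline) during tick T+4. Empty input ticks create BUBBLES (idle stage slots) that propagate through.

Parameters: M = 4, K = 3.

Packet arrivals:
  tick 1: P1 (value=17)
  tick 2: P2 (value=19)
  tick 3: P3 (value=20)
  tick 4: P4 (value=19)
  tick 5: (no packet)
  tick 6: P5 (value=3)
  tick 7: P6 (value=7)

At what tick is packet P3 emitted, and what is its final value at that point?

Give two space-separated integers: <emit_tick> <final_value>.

Answer: 7 0

Derivation:
Tick 1: [PARSE:P1(v=17,ok=F), VALIDATE:-, TRANSFORM:-, EMIT:-] out:-; in:P1
Tick 2: [PARSE:P2(v=19,ok=F), VALIDATE:P1(v=17,ok=F), TRANSFORM:-, EMIT:-] out:-; in:P2
Tick 3: [PARSE:P3(v=20,ok=F), VALIDATE:P2(v=19,ok=F), TRANSFORM:P1(v=0,ok=F), EMIT:-] out:-; in:P3
Tick 4: [PARSE:P4(v=19,ok=F), VALIDATE:P3(v=20,ok=F), TRANSFORM:P2(v=0,ok=F), EMIT:P1(v=0,ok=F)] out:-; in:P4
Tick 5: [PARSE:-, VALIDATE:P4(v=19,ok=T), TRANSFORM:P3(v=0,ok=F), EMIT:P2(v=0,ok=F)] out:P1(v=0); in:-
Tick 6: [PARSE:P5(v=3,ok=F), VALIDATE:-, TRANSFORM:P4(v=57,ok=T), EMIT:P3(v=0,ok=F)] out:P2(v=0); in:P5
Tick 7: [PARSE:P6(v=7,ok=F), VALIDATE:P5(v=3,ok=F), TRANSFORM:-, EMIT:P4(v=57,ok=T)] out:P3(v=0); in:P6
Tick 8: [PARSE:-, VALIDATE:P6(v=7,ok=F), TRANSFORM:P5(v=0,ok=F), EMIT:-] out:P4(v=57); in:-
Tick 9: [PARSE:-, VALIDATE:-, TRANSFORM:P6(v=0,ok=F), EMIT:P5(v=0,ok=F)] out:-; in:-
Tick 10: [PARSE:-, VALIDATE:-, TRANSFORM:-, EMIT:P6(v=0,ok=F)] out:P5(v=0); in:-
Tick 11: [PARSE:-, VALIDATE:-, TRANSFORM:-, EMIT:-] out:P6(v=0); in:-
P3: arrives tick 3, valid=False (id=3, id%4=3), emit tick 7, final value 0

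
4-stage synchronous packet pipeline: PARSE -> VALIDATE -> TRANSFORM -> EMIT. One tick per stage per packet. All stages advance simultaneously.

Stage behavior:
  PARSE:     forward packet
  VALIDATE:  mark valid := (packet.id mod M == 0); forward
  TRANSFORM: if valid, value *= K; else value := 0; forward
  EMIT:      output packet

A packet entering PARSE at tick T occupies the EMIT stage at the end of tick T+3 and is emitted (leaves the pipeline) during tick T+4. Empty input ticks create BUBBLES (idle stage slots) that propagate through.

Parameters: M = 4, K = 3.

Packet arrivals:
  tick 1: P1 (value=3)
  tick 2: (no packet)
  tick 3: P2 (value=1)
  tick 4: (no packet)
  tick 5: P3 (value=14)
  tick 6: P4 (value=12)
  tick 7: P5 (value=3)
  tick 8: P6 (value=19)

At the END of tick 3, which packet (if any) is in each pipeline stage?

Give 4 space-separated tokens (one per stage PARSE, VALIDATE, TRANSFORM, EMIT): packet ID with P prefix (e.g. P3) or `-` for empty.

Answer: P2 - P1 -

Derivation:
Tick 1: [PARSE:P1(v=3,ok=F), VALIDATE:-, TRANSFORM:-, EMIT:-] out:-; in:P1
Tick 2: [PARSE:-, VALIDATE:P1(v=3,ok=F), TRANSFORM:-, EMIT:-] out:-; in:-
Tick 3: [PARSE:P2(v=1,ok=F), VALIDATE:-, TRANSFORM:P1(v=0,ok=F), EMIT:-] out:-; in:P2
At end of tick 3: ['P2', '-', 'P1', '-']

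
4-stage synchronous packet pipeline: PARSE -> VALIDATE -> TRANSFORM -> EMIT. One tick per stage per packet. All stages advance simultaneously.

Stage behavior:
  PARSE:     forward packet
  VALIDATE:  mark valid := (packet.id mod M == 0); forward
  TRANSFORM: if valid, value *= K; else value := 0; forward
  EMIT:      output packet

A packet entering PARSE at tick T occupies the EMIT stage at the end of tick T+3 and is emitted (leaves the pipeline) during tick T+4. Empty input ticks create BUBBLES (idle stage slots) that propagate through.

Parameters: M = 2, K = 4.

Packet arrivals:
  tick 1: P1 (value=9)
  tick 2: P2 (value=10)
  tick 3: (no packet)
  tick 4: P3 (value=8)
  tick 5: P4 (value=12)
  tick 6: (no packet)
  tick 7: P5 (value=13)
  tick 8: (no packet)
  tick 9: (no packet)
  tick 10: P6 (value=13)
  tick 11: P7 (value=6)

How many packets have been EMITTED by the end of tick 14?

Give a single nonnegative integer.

Tick 1: [PARSE:P1(v=9,ok=F), VALIDATE:-, TRANSFORM:-, EMIT:-] out:-; in:P1
Tick 2: [PARSE:P2(v=10,ok=F), VALIDATE:P1(v=9,ok=F), TRANSFORM:-, EMIT:-] out:-; in:P2
Tick 3: [PARSE:-, VALIDATE:P2(v=10,ok=T), TRANSFORM:P1(v=0,ok=F), EMIT:-] out:-; in:-
Tick 4: [PARSE:P3(v=8,ok=F), VALIDATE:-, TRANSFORM:P2(v=40,ok=T), EMIT:P1(v=0,ok=F)] out:-; in:P3
Tick 5: [PARSE:P4(v=12,ok=F), VALIDATE:P3(v=8,ok=F), TRANSFORM:-, EMIT:P2(v=40,ok=T)] out:P1(v=0); in:P4
Tick 6: [PARSE:-, VALIDATE:P4(v=12,ok=T), TRANSFORM:P3(v=0,ok=F), EMIT:-] out:P2(v=40); in:-
Tick 7: [PARSE:P5(v=13,ok=F), VALIDATE:-, TRANSFORM:P4(v=48,ok=T), EMIT:P3(v=0,ok=F)] out:-; in:P5
Tick 8: [PARSE:-, VALIDATE:P5(v=13,ok=F), TRANSFORM:-, EMIT:P4(v=48,ok=T)] out:P3(v=0); in:-
Tick 9: [PARSE:-, VALIDATE:-, TRANSFORM:P5(v=0,ok=F), EMIT:-] out:P4(v=48); in:-
Tick 10: [PARSE:P6(v=13,ok=F), VALIDATE:-, TRANSFORM:-, EMIT:P5(v=0,ok=F)] out:-; in:P6
Tick 11: [PARSE:P7(v=6,ok=F), VALIDATE:P6(v=13,ok=T), TRANSFORM:-, EMIT:-] out:P5(v=0); in:P7
Tick 12: [PARSE:-, VALIDATE:P7(v=6,ok=F), TRANSFORM:P6(v=52,ok=T), EMIT:-] out:-; in:-
Tick 13: [PARSE:-, VALIDATE:-, TRANSFORM:P7(v=0,ok=F), EMIT:P6(v=52,ok=T)] out:-; in:-
Tick 14: [PARSE:-, VALIDATE:-, TRANSFORM:-, EMIT:P7(v=0,ok=F)] out:P6(v=52); in:-
Emitted by tick 14: ['P1', 'P2', 'P3', 'P4', 'P5', 'P6']

Answer: 6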